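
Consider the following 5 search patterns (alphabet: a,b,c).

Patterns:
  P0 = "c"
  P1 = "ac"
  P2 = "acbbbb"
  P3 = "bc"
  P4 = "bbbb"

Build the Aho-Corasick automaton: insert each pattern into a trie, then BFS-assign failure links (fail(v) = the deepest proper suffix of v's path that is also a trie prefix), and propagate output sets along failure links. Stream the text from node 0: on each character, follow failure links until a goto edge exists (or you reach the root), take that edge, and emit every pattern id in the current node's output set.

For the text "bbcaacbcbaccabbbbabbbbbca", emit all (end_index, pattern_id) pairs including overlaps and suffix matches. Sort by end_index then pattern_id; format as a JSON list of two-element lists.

Construct AC machine:
Trie (insert patterns):
  n0 'ε': a→2 b→8 c→1
  n1 'c': ·  [P0 ends]
  n2 'a': c→3
  n3 'ac': b→4  [P1 ends]
  n4 'acb': b→5
  n5 'acbb': b→6
  n6 'acbbb': b→7
  n7 'acbbbb': ·  [P2 ends]
  n8 'b': b→10 c→9
  n9 'bc': ·  [P3 ends]
  n10 'bb': b→11
  n11 'bbb': b→12
  n12 'bbbb': ·  [P4 ends]

Failure links (BFS by depth):
  n1('c'): parent n0 fail=0; on 'c' 0 → fail=0;  out {0}∪∅={0}
  n2('a'): parent n0 fail=0; on 'a' 0 → fail=0;  out ∅∪∅=∅
  n8('b'): parent n0 fail=0; on 'b' 0 → fail=0;  out ∅∪∅=∅
  n3('ac'): parent n2 fail=0; on 'c' 0 → fail=1;  out {1}∪{0}={0,1}
  n9('bc'): parent n8 fail=0; on 'c' 0 → fail=1;  out {3}∪{0}={0,3}
  n10('bb'): parent n8 fail=0; on 'b' 0 → fail=8;  out ∅∪∅=∅
  n4('acb'): parent n3 fail=1; on 'b' 1→0 → fail=8;  out ∅∪∅=∅
  n11('bbb'): parent n10 fail=8; on 'b' 8 → fail=10;  out ∅∪∅=∅
  n5('acbb'): parent n4 fail=8; on 'b' 8 → fail=10;  out ∅∪∅=∅
  n12('bbbb'): parent n11 fail=10; on 'b' 10 → fail=11;  out {4}∪∅={4}
  n6('acbbb'): parent n5 fail=10; on 'b' 10 → fail=11;  out ∅∪∅=∅
  n7('acbbbb'): parent n6 fail=11; on 'b' 11 → fail=12;  out {2}∪{4}={2,4}

Run:
i=0 'b': node 0→8
i=1 'b': node 8→10
i=2 'c': node 10→9 ·f  → match P0@[2:2],P3@[1:2]
i=3 'a': node 9→2 ·f
i=4 'a': node 2→2 ·f
i=5 'c': node 2→3  → match P0@[5:5],P1@[4:5]
i=6 'b': node 3→4
i=7 'c': node 4→9 ·f  → match P0@[7:7],P3@[6:7]
i=8 'b': node 9→8 ·f
i=9 'a': node 8→2 ·f
i=10 'c': node 2→3  → match P0@[10:10],P1@[9:10]
i=11 'c': node 3→1 ·f  → match P0@[11:11]
i=12 'a': node 1→2 ·f
i=13 'b': node 2→8 ·f
i=14 'b': node 8→10
i=15 'b': node 10→11
i=16 'b': node 11→12  → match P4@[13:16]
i=17 'a': node 12→2 ·f
i=18 'b': node 2→8 ·f
i=19 'b': node 8→10
i=20 'b': node 10→11
i=21 'b': node 11→12  → match P4@[18:21]
i=22 'b': node 12→12 ·f  → match P4@[19:22]
i=23 'c': node 12→9 ·f  → match P0@[23:23],P3@[22:23]
i=24 'a': node 9→2 ·f

Result: [[2,0],[2,3],[5,0],[5,1],[7,0],[7,3],[10,0],[10,1],[11,0],[16,4],[21,4],[22,4],[23,0],[23,3]]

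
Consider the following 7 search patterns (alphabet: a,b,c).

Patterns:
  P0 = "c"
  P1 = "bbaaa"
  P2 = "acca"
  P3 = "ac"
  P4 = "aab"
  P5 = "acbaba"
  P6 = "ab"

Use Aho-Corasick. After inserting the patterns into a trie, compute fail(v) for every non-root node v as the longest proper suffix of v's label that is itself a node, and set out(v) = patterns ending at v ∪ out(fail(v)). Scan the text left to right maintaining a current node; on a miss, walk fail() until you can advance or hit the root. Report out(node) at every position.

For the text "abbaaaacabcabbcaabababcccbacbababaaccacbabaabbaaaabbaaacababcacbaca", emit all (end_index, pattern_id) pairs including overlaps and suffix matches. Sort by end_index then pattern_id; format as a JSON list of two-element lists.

Build:
Trie nodes:
  n0 'ε': a→7 b→2 c→1
  n1 'c': ·  ←P0
  n2 'b': b→3
  n3 'bb': a→4
  n4 'bba': a→5
  n5 'bbaa': a→6
  n6 'bbaaa': ·  ←P1
  n7 'a': a→11 b→17 c→8
  n8 'ac': b→13 c→9  ←P3
  n9 'acc': a→10
  n10 'acca': ·  ←P2
  n11 'aa': b→12
  n12 'aab': ·  ←P4
  n13 'acb': a→14
  n14 'acba': b→15
  n15 'acbab': a→16
  n16 'acbaba': ·  ←P5
  n17 'ab': ·  ←P6

BFS fail/out derivation:
  fail(1) 'c': from fail(0)=0 chase 'c': 0 ⇒ 0;  out={0}∪out(0)={0}
  fail(2) 'b': from fail(0)=0 chase 'b': 0 ⇒ 0;  out=∅∪out(0)=∅
  fail(7) 'a': from fail(0)=0 chase 'a': 0 ⇒ 0;  out=∅∪out(0)=∅
  fail(3) 'bb': from fail(2)=0 chase 'b': 0 ⇒ 2;  out=∅∪out(2)=∅
  fail(8) 'ac': from fail(7)=0 chase 'c': 0 ⇒ 1;  out={3}∪out(1)={0,3}
  fail(11) 'aa': from fail(7)=0 chase 'a': 0 ⇒ 7;  out=∅∪out(7)=∅
  fail(17) 'ab': from fail(7)=0 chase 'b': 0 ⇒ 2;  out={6}∪out(2)={6}
  fail(4) 'bba': from fail(3)=2 chase 'a': 2→0 ⇒ 7;  out=∅∪out(7)=∅
  fail(9) 'acc': from fail(8)=1 chase 'c': 1→0 ⇒ 1;  out=∅∪out(1)={0}
  fail(12) 'aab': from fail(11)=7 chase 'b': 7 ⇒ 17;  out={4}∪out(17)={4,6}
  fail(13) 'acb': from fail(8)=1 chase 'b': 1→0 ⇒ 2;  out=∅∪out(2)=∅
  fail(5) 'bbaa': from fail(4)=7 chase 'a': 7 ⇒ 11;  out=∅∪out(11)=∅
  fail(10) 'acca': from fail(9)=1 chase 'a': 1→0 ⇒ 7;  out={2}∪out(7)={2}
  fail(14) 'acba': from fail(13)=2 chase 'a': 2→0 ⇒ 7;  out=∅∪out(7)=∅
  fail(6) 'bbaaa': from fail(5)=11 chase 'a': 11→7 ⇒ 11;  out={1}∪out(11)={1}
  fail(15) 'acbab': from fail(14)=7 chase 'b': 7 ⇒ 17;  out=∅∪out(17)={6}
  fail(16) 'acbaba': from fail(15)=17 chase 'a': 17→2→0 ⇒ 7;  out={5}∪out(7)={5}

Scan:
[0] read 'a'  n0⇒n7
[1] read 'b'  n7⇒n17  → match P6@[0:1]
[2] read 'b'  n17⇒n3 (via fail)
[3] read 'a'  n3⇒n4
[4] read 'a'  n4⇒n5
[5] read 'a'  n5⇒n6  → match P1@[1:5]
[6] read 'a'  n6⇒n11 (via fail)
[7] read 'c'  n11⇒n8 (via fail)  → match P0@[7:7],P3@[6:7]
[8] read 'a'  n8⇒n7 (via fail)
[9] read 'b'  n7⇒n17  → match P6@[8:9]
[10] read 'c'  n17⇒n1 (via fail)  → match P0@[10:10]
[11] read 'a'  n1⇒n7 (via fail)
[12] read 'b'  n7⇒n17  → match P6@[11:12]
[13] read 'b'  n17⇒n3 (via fail)
[14] read 'c'  n3⇒n1 (via fail)  → match P0@[14:14]
[15] read 'a'  n1⇒n7 (via fail)
[16] read 'a'  n7⇒n11
[17] read 'b'  n11⇒n12  → match P4@[15:17],P6@[16:17]
[18] read 'a'  n12⇒n7 (via fail)
[19] read 'b'  n7⇒n17  → match P6@[18:19]
[20] read 'a'  n17⇒n7 (via fail)
[21] read 'b'  n7⇒n17  → match P6@[20:21]
[22] read 'c'  n17⇒n1 (via fail)  → match P0@[22:22]
[23] read 'c'  n1⇒n1 (via fail)  → match P0@[23:23]
[24] read 'c'  n1⇒n1 (via fail)  → match P0@[24:24]
[25] read 'b'  n1⇒n2 (via fail)
[26] read 'a'  n2⇒n7 (via fail)
[27] read 'c'  n7⇒n8  → match P0@[27:27],P3@[26:27]
[28] read 'b'  n8⇒n13
[29] read 'a'  n13⇒n14
[30] read 'b'  n14⇒n15  → match P6@[29:30]
[31] read 'a'  n15⇒n16  → match P5@[26:31]
[32] read 'b'  n16⇒n17 (via fail)  → match P6@[31:32]
[33] read 'a'  n17⇒n7 (via fail)
[34] read 'a'  n7⇒n11
[35] read 'c'  n11⇒n8 (via fail)  → match P0@[35:35],P3@[34:35]
[36] read 'c'  n8⇒n9  → match P0@[36:36]
[37] read 'a'  n9⇒n10  → match P2@[34:37]
[38] read 'c'  n10⇒n8 (via fail)  → match P0@[38:38],P3@[37:38]
[39] read 'b'  n8⇒n13
[40] read 'a'  n13⇒n14
[41] read 'b'  n14⇒n15  → match P6@[40:41]
[42] read 'a'  n15⇒n16  → match P5@[37:42]
[43] read 'a'  n16⇒n11 (via fail)
[44] read 'b'  n11⇒n12  → match P4@[42:44],P6@[43:44]
[45] read 'b'  n12⇒n3 (via fail)
[46] read 'a'  n3⇒n4
[47] read 'a'  n4⇒n5
[48] read 'a'  n5⇒n6  → match P1@[44:48]
[49] read 'a'  n6⇒n11 (via fail)
[50] read 'b'  n11⇒n12  → match P4@[48:50],P6@[49:50]
[51] read 'b'  n12⇒n3 (via fail)
[52] read 'a'  n3⇒n4
[53] read 'a'  n4⇒n5
[54] read 'a'  n5⇒n6  → match P1@[50:54]
[55] read 'c'  n6⇒n8 (via fail)  → match P0@[55:55],P3@[54:55]
[56] read 'a'  n8⇒n7 (via fail)
[57] read 'b'  n7⇒n17  → match P6@[56:57]
[58] read 'a'  n17⇒n7 (via fail)
[59] read 'b'  n7⇒n17  → match P6@[58:59]
[60] read 'c'  n17⇒n1 (via fail)  → match P0@[60:60]
[61] read 'a'  n1⇒n7 (via fail)
[62] read 'c'  n7⇒n8  → match P0@[62:62],P3@[61:62]
[63] read 'b'  n8⇒n13
[64] read 'a'  n13⇒n14
[65] read 'c'  n14⇒n8 (via fail)  → match P0@[65:65],P3@[64:65]
[66] read 'a'  n8⇒n7 (via fail)

Result: [[1,6],[5,1],[7,0],[7,3],[9,6],[10,0],[12,6],[14,0],[17,4],[17,6],[19,6],[21,6],[22,0],[23,0],[24,0],[27,0],[27,3],[30,6],[31,5],[32,6],[35,0],[35,3],[36,0],[37,2],[38,0],[38,3],[41,6],[42,5],[44,4],[44,6],[48,1],[50,4],[50,6],[54,1],[55,0],[55,3],[57,6],[59,6],[60,0],[62,0],[62,3],[65,0],[65,3]]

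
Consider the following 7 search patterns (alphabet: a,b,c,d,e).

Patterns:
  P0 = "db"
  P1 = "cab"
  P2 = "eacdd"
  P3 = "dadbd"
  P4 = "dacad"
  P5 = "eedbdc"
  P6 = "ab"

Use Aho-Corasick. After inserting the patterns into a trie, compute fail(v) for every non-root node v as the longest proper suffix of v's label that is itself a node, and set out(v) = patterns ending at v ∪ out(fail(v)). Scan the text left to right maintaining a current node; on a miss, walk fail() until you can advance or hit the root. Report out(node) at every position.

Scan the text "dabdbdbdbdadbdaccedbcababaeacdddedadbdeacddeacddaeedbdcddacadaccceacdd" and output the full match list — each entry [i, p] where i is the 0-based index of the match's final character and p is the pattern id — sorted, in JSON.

Build automaton:
Trie nodes:
  0='ε' goto a→23 c→3 d→1 e→6
  1='d' goto a→11 b→2
  2='db' goto ·  ←P0
  3='c' goto a→4
  4='ca' goto b→5
  5='cab' goto ·  ←P1
  6='e' goto a→7 e→18
  7='ea' goto c→8
  8='eac' goto d→9
  9='eacd' goto d→10
  10='eacdd' goto ·  ←P2
  11='da' goto c→15 d→12
  12='dad' goto b→13
  13='dadb' goto d→14
  14='dadbd' goto ·  ←P3
  15='dac' goto a→16
  16='daca' goto d→17
  17='dacad' goto ·  ←P4
  18='ee' goto d→19
  19='eed' goto b→20
  20='eedb' goto d→21
  21='eedbd' goto c→22
  22='eedbdc' goto ·  ←P5
  23='a' goto b→24
  24='ab' goto ·  ←P6

BFS fail/out derivation:
  fail(1) 'd': from fail(0)=0 chase 'd': 0 ⇒ 0;  out=∅∪out(0)=∅
  fail(3) 'c': from fail(0)=0 chase 'c': 0 ⇒ 0;  out=∅∪out(0)=∅
  fail(6) 'e': from fail(0)=0 chase 'e': 0 ⇒ 0;  out=∅∪out(0)=∅
  fail(23) 'a': from fail(0)=0 chase 'a': 0 ⇒ 0;  out=∅∪out(0)=∅
  fail(2) 'db': from fail(1)=0 chase 'b': 0 ⇒ 0;  out={0}∪out(0)={0}
  fail(4) 'ca': from fail(3)=0 chase 'a': 0 ⇒ 23;  out=∅∪out(23)=∅
  fail(7) 'ea': from fail(6)=0 chase 'a': 0 ⇒ 23;  out=∅∪out(23)=∅
  fail(11) 'da': from fail(1)=0 chase 'a': 0 ⇒ 23;  out=∅∪out(23)=∅
  fail(18) 'ee': from fail(6)=0 chase 'e': 0 ⇒ 6;  out=∅∪out(6)=∅
  fail(24) 'ab': from fail(23)=0 chase 'b': 0 ⇒ 0;  out={6}∪out(0)={6}
  fail(5) 'cab': from fail(4)=23 chase 'b': 23 ⇒ 24;  out={1}∪out(24)={1,6}
  fail(8) 'eac': from fail(7)=23 chase 'c': 23→0 ⇒ 3;  out=∅∪out(3)=∅
  fail(12) 'dad': from fail(11)=23 chase 'd': 23→0 ⇒ 1;  out=∅∪out(1)=∅
  fail(15) 'dac': from fail(11)=23 chase 'c': 23→0 ⇒ 3;  out=∅∪out(3)=∅
  fail(19) 'eed': from fail(18)=6 chase 'd': 6→0 ⇒ 1;  out=∅∪out(1)=∅
  fail(9) 'eacd': from fail(8)=3 chase 'd': 3→0 ⇒ 1;  out=∅∪out(1)=∅
  fail(13) 'dadb': from fail(12)=1 chase 'b': 1 ⇒ 2;  out=∅∪out(2)={0}
  fail(16) 'daca': from fail(15)=3 chase 'a': 3 ⇒ 4;  out=∅∪out(4)=∅
  fail(20) 'eedb': from fail(19)=1 chase 'b': 1 ⇒ 2;  out=∅∪out(2)={0}
  fail(10) 'eacdd': from fail(9)=1 chase 'd': 1→0 ⇒ 1;  out={2}∪out(1)={2}
  fail(14) 'dadbd': from fail(13)=2 chase 'd': 2→0 ⇒ 1;  out={3}∪out(1)={3}
  fail(17) 'dacad': from fail(16)=4 chase 'd': 4→23→0 ⇒ 1;  out={4}∪out(1)={4}
  fail(21) 'eedbd': from fail(20)=2 chase 'd': 2→0 ⇒ 1;  out=∅∪out(1)=∅
  fail(22) 'eedbdc': from fail(21)=1 chase 'c': 1→0 ⇒ 3;  out={5}∪out(3)={5}

Scan:
pos 0 'd': at 1
pos 1 'a': at 11
pos 2 'b': at 24 ·f  emit P6@[1:2]
pos 3 'd': at 1 ·f
pos 4 'b': at 2  emit P0@[3:4]
pos 5 'd': at 1 ·f
pos 6 'b': at 2  emit P0@[5:6]
pos 7 'd': at 1 ·f
pos 8 'b': at 2  emit P0@[7:8]
pos 9 'd': at 1 ·f
pos 10 'a': at 11
pos 11 'd': at 12
pos 12 'b': at 13  emit P0@[11:12]
pos 13 'd': at 14  emit P3@[9:13]
pos 14 'a': at 11 ·f
pos 15 'c': at 15
pos 16 'c': at 3 ·f
pos 17 'e': at 6 ·f
pos 18 'd': at 1 ·f
pos 19 'b': at 2  emit P0@[18:19]
pos 20 'c': at 3 ·f
pos 21 'a': at 4
pos 22 'b': at 5  emit P1@[20:22],P6@[21:22]
pos 23 'a': at 23 ·f
pos 24 'b': at 24  emit P6@[23:24]
pos 25 'a': at 23 ·f
pos 26 'e': at 6 ·f
pos 27 'a': at 7
pos 28 'c': at 8
pos 29 'd': at 9
pos 30 'd': at 10  emit P2@[26:30]
pos 31 'd': at 1 ·f
pos 32 'e': at 6 ·f
pos 33 'd': at 1 ·f
pos 34 'a': at 11
pos 35 'd': at 12
pos 36 'b': at 13  emit P0@[35:36]
pos 37 'd': at 14  emit P3@[33:37]
pos 38 'e': at 6 ·f
pos 39 'a': at 7
pos 40 'c': at 8
pos 41 'd': at 9
pos 42 'd': at 10  emit P2@[38:42]
pos 43 'e': at 6 ·f
pos 44 'a': at 7
pos 45 'c': at 8
pos 46 'd': at 9
pos 47 'd': at 10  emit P2@[43:47]
pos 48 'a': at 11 ·f
pos 49 'e': at 6 ·f
pos 50 'e': at 18
pos 51 'd': at 19
pos 52 'b': at 20  emit P0@[51:52]
pos 53 'd': at 21
pos 54 'c': at 22  emit P5@[49:54]
pos 55 'd': at 1 ·f
pos 56 'd': at 1 ·f
pos 57 'a': at 11
pos 58 'c': at 15
pos 59 'a': at 16
pos 60 'd': at 17  emit P4@[56:60]
pos 61 'a': at 11 ·f
pos 62 'c': at 15
pos 63 'c': at 3 ·f
pos 64 'c': at 3 ·f
pos 65 'e': at 6 ·f
pos 66 'a': at 7
pos 67 'c': at 8
pos 68 'd': at 9
pos 69 'd': at 10  emit P2@[65:69]

Result: [[2,6],[4,0],[6,0],[8,0],[12,0],[13,3],[19,0],[22,1],[22,6],[24,6],[30,2],[36,0],[37,3],[42,2],[47,2],[52,0],[54,5],[60,4],[69,2]]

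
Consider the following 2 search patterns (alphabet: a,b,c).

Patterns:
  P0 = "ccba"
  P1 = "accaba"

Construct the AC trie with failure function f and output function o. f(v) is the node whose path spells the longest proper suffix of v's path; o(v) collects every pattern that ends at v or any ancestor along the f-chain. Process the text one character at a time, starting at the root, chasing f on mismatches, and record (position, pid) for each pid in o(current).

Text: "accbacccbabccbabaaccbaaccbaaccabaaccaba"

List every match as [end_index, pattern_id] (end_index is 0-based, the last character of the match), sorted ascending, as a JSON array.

Build automaton:
Trie nodes:
  0='ε' goto a→5 c→1
  1='c' goto c→2
  2='cc' goto b→3
  3='ccb' goto a→4
  4='ccba' goto ·  ←P0
  5='a' goto c→6
  6='ac' goto c→7
  7='acc' goto a→8
  8='acca' goto b→9
  9='accab' goto a→10
  10='accaba' goto ·  ←P1

Failure links (BFS by depth):
  n1('c'): parent n0 fail=0; on 'c' 0 → fail=0;  out ∅∪∅=∅
  n5('a'): parent n0 fail=0; on 'a' 0 → fail=0;  out ∅∪∅=∅
  n2('cc'): parent n1 fail=0; on 'c' 0 → fail=1;  out ∅∪∅=∅
  n6('ac'): parent n5 fail=0; on 'c' 0 → fail=1;  out ∅∪∅=∅
  n3('ccb'): parent n2 fail=1; on 'b' 1→0 → fail=0;  out ∅∪∅=∅
  n7('acc'): parent n6 fail=1; on 'c' 1 → fail=2;  out ∅∪∅=∅
  n4('ccba'): parent n3 fail=0; on 'a' 0 → fail=5;  out {0}∪∅={0}
  n8('acca'): parent n7 fail=2; on 'a' 2→1→0 → fail=5;  out ∅∪∅=∅
  n9('accab'): parent n8 fail=5; on 'b' 5→0 → fail=0;  out ∅∪∅=∅
  n10('accaba'): parent n9 fail=0; on 'a' 0 → fail=5;  out {1}∪∅={1}

Scan:
pos 0 'a': at 5
pos 1 'c': at 6
pos 2 'c': at 7
pos 3 'b': at 3 (via fail)
pos 4 'a': at 4  → match P0@[1:4]
pos 5 'c': at 6 (via fail)
pos 6 'c': at 7
pos 7 'c': at 2 (via fail)
pos 8 'b': at 3
pos 9 'a': at 4  → match P0@[6:9]
pos 10 'b': at 0 (via fail)
pos 11 'c': at 1
pos 12 'c': at 2
pos 13 'b': at 3
pos 14 'a': at 4  → match P0@[11:14]
pos 15 'b': at 0 (via fail)
pos 16 'a': at 5
pos 17 'a': at 5 (via fail)
pos 18 'c': at 6
pos 19 'c': at 7
pos 20 'b': at 3 (via fail)
pos 21 'a': at 4  → match P0@[18:21]
pos 22 'a': at 5 (via fail)
pos 23 'c': at 6
pos 24 'c': at 7
pos 25 'b': at 3 (via fail)
pos 26 'a': at 4  → match P0@[23:26]
pos 27 'a': at 5 (via fail)
pos 28 'c': at 6
pos 29 'c': at 7
pos 30 'a': at 8
pos 31 'b': at 9
pos 32 'a': at 10  → match P1@[27:32]
pos 33 'a': at 5 (via fail)
pos 34 'c': at 6
pos 35 'c': at 7
pos 36 'a': at 8
pos 37 'b': at 9
pos 38 'a': at 10  → match P1@[33:38]

Matches: [[4,0],[9,0],[14,0],[21,0],[26,0],[32,1],[38,1]]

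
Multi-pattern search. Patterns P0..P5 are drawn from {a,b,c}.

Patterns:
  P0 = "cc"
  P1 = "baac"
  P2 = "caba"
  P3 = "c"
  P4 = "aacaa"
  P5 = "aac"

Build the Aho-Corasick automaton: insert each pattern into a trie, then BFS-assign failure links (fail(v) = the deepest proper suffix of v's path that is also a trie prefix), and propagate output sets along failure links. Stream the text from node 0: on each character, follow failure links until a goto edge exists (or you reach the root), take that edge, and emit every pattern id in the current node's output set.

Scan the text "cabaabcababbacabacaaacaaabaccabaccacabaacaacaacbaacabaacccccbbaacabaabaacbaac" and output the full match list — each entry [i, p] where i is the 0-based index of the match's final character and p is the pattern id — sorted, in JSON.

Build automaton:
Trie (insert patterns):
  0='ε' goto a→10 b→3 c→1
  1='c' goto a→7 c→2  ←P3
  2='cc' goto ·  ←P0
  3='b' goto a→4
  4='ba' goto a→5
  5='baa' goto c→6
  6='baac' goto ·  ←P1
  7='ca' goto b→8
  8='cab' goto a→9
  9='caba' goto ·  ←P2
  10='a' goto a→11
  11='aa' goto c→12
  12='aac' goto a→13  ←P5
  13='aaca' goto a→14
  14='aacaa' goto ·  ←P4

Failure links (BFS by depth):
  fail(1) 'c': from fail(0)=0 chase 'c': 0 ⇒ 0;  out={3}∪out(0)={3}
  fail(3) 'b': from fail(0)=0 chase 'b': 0 ⇒ 0;  out=∅∪out(0)=∅
  fail(10) 'a': from fail(0)=0 chase 'a': 0 ⇒ 0;  out=∅∪out(0)=∅
  fail(2) 'cc': from fail(1)=0 chase 'c': 0 ⇒ 1;  out={0}∪out(1)={0,3}
  fail(4) 'ba': from fail(3)=0 chase 'a': 0 ⇒ 10;  out=∅∪out(10)=∅
  fail(7) 'ca': from fail(1)=0 chase 'a': 0 ⇒ 10;  out=∅∪out(10)=∅
  fail(11) 'aa': from fail(10)=0 chase 'a': 0 ⇒ 10;  out=∅∪out(10)=∅
  fail(5) 'baa': from fail(4)=10 chase 'a': 10 ⇒ 11;  out=∅∪out(11)=∅
  fail(8) 'cab': from fail(7)=10 chase 'b': 10→0 ⇒ 3;  out=∅∪out(3)=∅
  fail(12) 'aac': from fail(11)=10 chase 'c': 10→0 ⇒ 1;  out={5}∪out(1)={3,5}
  fail(6) 'baac': from fail(5)=11 chase 'c': 11 ⇒ 12;  out={1}∪out(12)={1,3,5}
  fail(9) 'caba': from fail(8)=3 chase 'a': 3 ⇒ 4;  out={2}∪out(4)={2}
  fail(13) 'aaca': from fail(12)=1 chase 'a': 1 ⇒ 7;  out=∅∪out(7)=∅
  fail(14) 'aacaa': from fail(13)=7 chase 'a': 7→10 ⇒ 11;  out={4}∪out(11)={4}

Text stream:
pos 0 'c': at 1  emit P3@[0:0]
pos 1 'a': at 7
pos 2 'b': at 8
pos 3 'a': at 9  emit P2@[0:3]
pos 4 'a': at 5 (via fail)
pos 5 'b': at 3 (via fail)
pos 6 'c': at 1 (via fail)  emit P3@[6:6]
pos 7 'a': at 7
pos 8 'b': at 8
pos 9 'a': at 9  emit P2@[6:9]
pos 10 'b': at 3 (via fail)
pos 11 'b': at 3 (via fail)
pos 12 'a': at 4
pos 13 'c': at 1 (via fail)  emit P3@[13:13]
pos 14 'a': at 7
pos 15 'b': at 8
pos 16 'a': at 9  emit P2@[13:16]
pos 17 'c': at 1 (via fail)  emit P3@[17:17]
pos 18 'a': at 7
pos 19 'a': at 11 (via fail)
pos 20 'a': at 11 (via fail)
pos 21 'c': at 12  emit P3@[21:21],P5@[19:21]
pos 22 'a': at 13
pos 23 'a': at 14  emit P4@[19:23]
pos 24 'a': at 11 (via fail)
pos 25 'b': at 3 (via fail)
pos 26 'a': at 4
pos 27 'c': at 1 (via fail)  emit P3@[27:27]
pos 28 'c': at 2  emit P0@[27:28],P3@[28:28]
pos 29 'a': at 7 (via fail)
pos 30 'b': at 8
pos 31 'a': at 9  emit P2@[28:31]
pos 32 'c': at 1 (via fail)  emit P3@[32:32]
pos 33 'c': at 2  emit P0@[32:33],P3@[33:33]
pos 34 'a': at 7 (via fail)
pos 35 'c': at 1 (via fail)  emit P3@[35:35]
pos 36 'a': at 7
pos 37 'b': at 8
pos 38 'a': at 9  emit P2@[35:38]
pos 39 'a': at 5 (via fail)
pos 40 'c': at 6  emit P1@[37:40],P3@[40:40],P5@[38:40]
pos 41 'a': at 13 (via fail)
pos 42 'a': at 14  emit P4@[38:42]
pos 43 'c': at 12 (via fail)  emit P3@[43:43],P5@[41:43]
pos 44 'a': at 13
pos 45 'a': at 14  emit P4@[41:45]
pos 46 'c': at 12 (via fail)  emit P3@[46:46],P5@[44:46]
pos 47 'b': at 3 (via fail)
pos 48 'a': at 4
pos 49 'a': at 5
pos 50 'c': at 6  emit P1@[47:50],P3@[50:50],P5@[48:50]
pos 51 'a': at 13 (via fail)
pos 52 'b': at 8 (via fail)
pos 53 'a': at 9  emit P2@[50:53]
pos 54 'a': at 5 (via fail)
pos 55 'c': at 6  emit P1@[52:55],P3@[55:55],P5@[53:55]
pos 56 'c': at 2 (via fail)  emit P0@[55:56],P3@[56:56]
pos 57 'c': at 2 (via fail)  emit P0@[56:57],P3@[57:57]
pos 58 'c': at 2 (via fail)  emit P0@[57:58],P3@[58:58]
pos 59 'c': at 2 (via fail)  emit P0@[58:59],P3@[59:59]
pos 60 'b': at 3 (via fail)
pos 61 'b': at 3 (via fail)
pos 62 'a': at 4
pos 63 'a': at 5
pos 64 'c': at 6  emit P1@[61:64],P3@[64:64],P5@[62:64]
pos 65 'a': at 13 (via fail)
pos 66 'b': at 8 (via fail)
pos 67 'a': at 9  emit P2@[64:67]
pos 68 'a': at 5 (via fail)
pos 69 'b': at 3 (via fail)
pos 70 'a': at 4
pos 71 'a': at 5
pos 72 'c': at 6  emit P1@[69:72],P3@[72:72],P5@[70:72]
pos 73 'b': at 3 (via fail)
pos 74 'a': at 4
pos 75 'a': at 5
pos 76 'c': at 6  emit P1@[73:76],P3@[76:76],P5@[74:76]

All matches (sorted): [[0,3],[3,2],[6,3],[9,2],[13,3],[16,2],[17,3],[21,3],[21,5],[23,4],[27,3],[28,0],[28,3],[31,2],[32,3],[33,0],[33,3],[35,3],[38,2],[40,1],[40,3],[40,5],[42,4],[43,3],[43,5],[45,4],[46,3],[46,5],[50,1],[50,3],[50,5],[53,2],[55,1],[55,3],[55,5],[56,0],[56,3],[57,0],[57,3],[58,0],[58,3],[59,0],[59,3],[64,1],[64,3],[64,5],[67,2],[72,1],[72,3],[72,5],[76,1],[76,3],[76,5]]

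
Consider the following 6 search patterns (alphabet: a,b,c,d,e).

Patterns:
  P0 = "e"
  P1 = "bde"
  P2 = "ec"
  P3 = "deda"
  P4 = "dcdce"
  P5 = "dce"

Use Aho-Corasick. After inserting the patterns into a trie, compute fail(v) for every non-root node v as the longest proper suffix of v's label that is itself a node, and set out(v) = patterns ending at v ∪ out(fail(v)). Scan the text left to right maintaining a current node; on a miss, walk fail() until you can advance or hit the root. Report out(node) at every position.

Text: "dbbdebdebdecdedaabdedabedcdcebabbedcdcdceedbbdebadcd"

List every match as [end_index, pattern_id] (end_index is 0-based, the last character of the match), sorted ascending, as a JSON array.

Build:
Trie (insert patterns):
  n0 'ε': b→2 d→6 e→1
  n1 'e': c→5  ←P0
  n2 'b': d→3
  n3 'bd': e→4
  n4 'bde': ·  ←P1
  n5 'ec': ·  ←P2
  n6 'd': c→10 e→7
  n7 'de': d→8
  n8 'ded': a→9
  n9 'deda': ·  ←P3
  n10 'dc': d→11 e→14
  n11 'dcd': c→12
  n12 'dcdc': e→13
  n13 'dcdce': ·  ←P4
  n14 'dce': ·  ←P5

Failure links (BFS by depth):
  n1('e'): parent n0 fail=0; on 'e' 0 → fail=0;  out {0}∪∅={0}
  n2('b'): parent n0 fail=0; on 'b' 0 → fail=0;  out ∅∪∅=∅
  n6('d'): parent n0 fail=0; on 'd' 0 → fail=0;  out ∅∪∅=∅
  n3('bd'): parent n2 fail=0; on 'd' 0 → fail=6;  out ∅∪∅=∅
  n5('ec'): parent n1 fail=0; on 'c' 0 → fail=0;  out {2}∪∅={2}
  n7('de'): parent n6 fail=0; on 'e' 0 → fail=1;  out ∅∪{0}={0}
  n10('dc'): parent n6 fail=0; on 'c' 0 → fail=0;  out ∅∪∅=∅
  n4('bde'): parent n3 fail=6; on 'e' 6 → fail=7;  out {1}∪{0}={0,1}
  n8('ded'): parent n7 fail=1; on 'd' 1→0 → fail=6;  out ∅∪∅=∅
  n11('dcd'): parent n10 fail=0; on 'd' 0 → fail=6;  out ∅∪∅=∅
  n14('dce'): parent n10 fail=0; on 'e' 0 → fail=1;  out {5}∪{0}={0,5}
  n9('deda'): parent n8 fail=6; on 'a' 6→0 → fail=0;  out {3}∪∅={3}
  n12('dcdc'): parent n11 fail=6; on 'c' 6 → fail=10;  out ∅∪∅=∅
  n13('dcdce'): parent n12 fail=10; on 'e' 10 → fail=14;  out {4}∪{0,5}={0,4,5}

Run:
[0] read 'd'  n0⇒n6
[1] read 'b'  n6⇒n2 (fail-walked)
[2] read 'b'  n2⇒n2 (fail-walked)
[3] read 'd'  n2⇒n3
[4] read 'e'  n3⇒n4  emit P0@[4:4],P1@[2:4]
[5] read 'b'  n4⇒n2 (fail-walked)
[6] read 'd'  n2⇒n3
[7] read 'e'  n3⇒n4  emit P0@[7:7],P1@[5:7]
[8] read 'b'  n4⇒n2 (fail-walked)
[9] read 'd'  n2⇒n3
[10] read 'e'  n3⇒n4  emit P0@[10:10],P1@[8:10]
[11] read 'c'  n4⇒n5 (fail-walked)  emit P2@[10:11]
[12] read 'd'  n5⇒n6 (fail-walked)
[13] read 'e'  n6⇒n7  emit P0@[13:13]
[14] read 'd'  n7⇒n8
[15] read 'a'  n8⇒n9  emit P3@[12:15]
[16] read 'a'  n9⇒n0 (fail-walked)
[17] read 'b'  n0⇒n2
[18] read 'd'  n2⇒n3
[19] read 'e'  n3⇒n4  emit P0@[19:19],P1@[17:19]
[20] read 'd'  n4⇒n8 (fail-walked)
[21] read 'a'  n8⇒n9  emit P3@[18:21]
[22] read 'b'  n9⇒n2 (fail-walked)
[23] read 'e'  n2⇒n1 (fail-walked)  emit P0@[23:23]
[24] read 'd'  n1⇒n6 (fail-walked)
[25] read 'c'  n6⇒n10
[26] read 'd'  n10⇒n11
[27] read 'c'  n11⇒n12
[28] read 'e'  n12⇒n13  emit P0@[28:28],P4@[24:28],P5@[26:28]
[29] read 'b'  n13⇒n2 (fail-walked)
[30] read 'a'  n2⇒n0 (fail-walked)
[31] read 'b'  n0⇒n2
[32] read 'b'  n2⇒n2 (fail-walked)
[33] read 'e'  n2⇒n1 (fail-walked)  emit P0@[33:33]
[34] read 'd'  n1⇒n6 (fail-walked)
[35] read 'c'  n6⇒n10
[36] read 'd'  n10⇒n11
[37] read 'c'  n11⇒n12
[38] read 'd'  n12⇒n11 (fail-walked)
[39] read 'c'  n11⇒n12
[40] read 'e'  n12⇒n13  emit P0@[40:40],P4@[36:40],P5@[38:40]
[41] read 'e'  n13⇒n1 (fail-walked)  emit P0@[41:41]
[42] read 'd'  n1⇒n6 (fail-walked)
[43] read 'b'  n6⇒n2 (fail-walked)
[44] read 'b'  n2⇒n2 (fail-walked)
[45] read 'd'  n2⇒n3
[46] read 'e'  n3⇒n4  emit P0@[46:46],P1@[44:46]
[47] read 'b'  n4⇒n2 (fail-walked)
[48] read 'a'  n2⇒n0 (fail-walked)
[49] read 'd'  n0⇒n6
[50] read 'c'  n6⇒n10
[51] read 'd'  n10⇒n11

All matches (sorted): [[4,0],[4,1],[7,0],[7,1],[10,0],[10,1],[11,2],[13,0],[15,3],[19,0],[19,1],[21,3],[23,0],[28,0],[28,4],[28,5],[33,0],[40,0],[40,4],[40,5],[41,0],[46,0],[46,1]]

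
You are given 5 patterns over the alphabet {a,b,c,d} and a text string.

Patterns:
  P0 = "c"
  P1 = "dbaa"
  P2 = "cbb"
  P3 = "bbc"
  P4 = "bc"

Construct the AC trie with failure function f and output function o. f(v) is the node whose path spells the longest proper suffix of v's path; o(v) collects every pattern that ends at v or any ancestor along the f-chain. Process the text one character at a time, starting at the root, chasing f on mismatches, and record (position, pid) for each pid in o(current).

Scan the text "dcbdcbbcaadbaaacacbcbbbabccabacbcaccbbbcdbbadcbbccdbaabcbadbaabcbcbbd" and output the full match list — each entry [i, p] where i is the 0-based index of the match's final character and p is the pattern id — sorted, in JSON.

Build automaton:
Trie (insert patterns):
  0='ε' goto b→8 c→1 d→2
  1='c' goto b→6  ←P0
  2='d' goto b→3
  3='db' goto a→4
  4='dba' goto a→5
  5='dbaa' goto ·  ←P1
  6='cb' goto b→7
  7='cbb' goto ·  ←P2
  8='b' goto b→9 c→11
  9='bb' goto c→10
  10='bbc' goto ·  ←P3
  11='bc' goto ·  ←P4

BFS fail/out derivation:
  n1('c'): parent n0 fail=0; on 'c' 0 → fail=0;  out {0}∪∅={0}
  n2('d'): parent n0 fail=0; on 'd' 0 → fail=0;  out ∅∪∅=∅
  n8('b'): parent n0 fail=0; on 'b' 0 → fail=0;  out ∅∪∅=∅
  n3('db'): parent n2 fail=0; on 'b' 0 → fail=8;  out ∅∪∅=∅
  n6('cb'): parent n1 fail=0; on 'b' 0 → fail=8;  out ∅∪∅=∅
  n9('bb'): parent n8 fail=0; on 'b' 0 → fail=8;  out ∅∪∅=∅
  n11('bc'): parent n8 fail=0; on 'c' 0 → fail=1;  out {4}∪{0}={0,4}
  n4('dba'): parent n3 fail=8; on 'a' 8→0 → fail=0;  out ∅∪∅=∅
  n7('cbb'): parent n6 fail=8; on 'b' 8 → fail=9;  out {2}∪∅={2}
  n10('bbc'): parent n9 fail=8; on 'c' 8 → fail=11;  out {3}∪{0,4}={0,3,4}
  n5('dbaa'): parent n4 fail=0; on 'a' 0 → fail=0;  out {1}∪∅={1}

Text stream:
pos 0 'd': at 2
pos 1 'c': at 1 (via fail)  ** P0@[1:1]
pos 2 'b': at 6
pos 3 'd': at 2 (via fail)
pos 4 'c': at 1 (via fail)  ** P0@[4:4]
pos 5 'b': at 6
pos 6 'b': at 7  ** P2@[4:6]
pos 7 'c': at 10 (via fail)  ** P0@[7:7],P3@[5:7],P4@[6:7]
pos 8 'a': at 0 (via fail)
pos 9 'a': at 0
pos 10 'd': at 2
pos 11 'b': at 3
pos 12 'a': at 4
pos 13 'a': at 5  ** P1@[10:13]
pos 14 'a': at 0 (via fail)
pos 15 'c': at 1  ** P0@[15:15]
pos 16 'a': at 0 (via fail)
pos 17 'c': at 1  ** P0@[17:17]
pos 18 'b': at 6
pos 19 'c': at 11 (via fail)  ** P0@[19:19],P4@[18:19]
pos 20 'b': at 6 (via fail)
pos 21 'b': at 7  ** P2@[19:21]
pos 22 'b': at 9 (via fail)
pos 23 'a': at 0 (via fail)
pos 24 'b': at 8
pos 25 'c': at 11  ** P0@[25:25],P4@[24:25]
pos 26 'c': at 1 (via fail)  ** P0@[26:26]
pos 27 'a': at 0 (via fail)
pos 28 'b': at 8
pos 29 'a': at 0 (via fail)
pos 30 'c': at 1  ** P0@[30:30]
pos 31 'b': at 6
pos 32 'c': at 11 (via fail)  ** P0@[32:32],P4@[31:32]
pos 33 'a': at 0 (via fail)
pos 34 'c': at 1  ** P0@[34:34]
pos 35 'c': at 1 (via fail)  ** P0@[35:35]
pos 36 'b': at 6
pos 37 'b': at 7  ** P2@[35:37]
pos 38 'b': at 9 (via fail)
pos 39 'c': at 10  ** P0@[39:39],P3@[37:39],P4@[38:39]
pos 40 'd': at 2 (via fail)
pos 41 'b': at 3
pos 42 'b': at 9 (via fail)
pos 43 'a': at 0 (via fail)
pos 44 'd': at 2
pos 45 'c': at 1 (via fail)  ** P0@[45:45]
pos 46 'b': at 6
pos 47 'b': at 7  ** P2@[45:47]
pos 48 'c': at 10 (via fail)  ** P0@[48:48],P3@[46:48],P4@[47:48]
pos 49 'c': at 1 (via fail)  ** P0@[49:49]
pos 50 'd': at 2 (via fail)
pos 51 'b': at 3
pos 52 'a': at 4
pos 53 'a': at 5  ** P1@[50:53]
pos 54 'b': at 8 (via fail)
pos 55 'c': at 11  ** P0@[55:55],P4@[54:55]
pos 56 'b': at 6 (via fail)
pos 57 'a': at 0 (via fail)
pos 58 'd': at 2
pos 59 'b': at 3
pos 60 'a': at 4
pos 61 'a': at 5  ** P1@[58:61]
pos 62 'b': at 8 (via fail)
pos 63 'c': at 11  ** P0@[63:63],P4@[62:63]
pos 64 'b': at 6 (via fail)
pos 65 'c': at 11 (via fail)  ** P0@[65:65],P4@[64:65]
pos 66 'b': at 6 (via fail)
pos 67 'b': at 7  ** P2@[65:67]
pos 68 'd': at 2 (via fail)

All matches (sorted): [[1,0],[4,0],[6,2],[7,0],[7,3],[7,4],[13,1],[15,0],[17,0],[19,0],[19,4],[21,2],[25,0],[25,4],[26,0],[30,0],[32,0],[32,4],[34,0],[35,0],[37,2],[39,0],[39,3],[39,4],[45,0],[47,2],[48,0],[48,3],[48,4],[49,0],[53,1],[55,0],[55,4],[61,1],[63,0],[63,4],[65,0],[65,4],[67,2]]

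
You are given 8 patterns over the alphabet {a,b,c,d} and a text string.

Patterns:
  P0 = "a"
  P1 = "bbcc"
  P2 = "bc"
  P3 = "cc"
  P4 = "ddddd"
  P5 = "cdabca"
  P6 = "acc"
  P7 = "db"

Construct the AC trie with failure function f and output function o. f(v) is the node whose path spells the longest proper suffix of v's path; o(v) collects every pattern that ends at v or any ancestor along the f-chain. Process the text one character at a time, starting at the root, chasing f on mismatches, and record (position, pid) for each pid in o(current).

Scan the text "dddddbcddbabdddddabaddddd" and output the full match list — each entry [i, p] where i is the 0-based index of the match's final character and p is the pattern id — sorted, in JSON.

Construct AC machine:
Trie nodes:
  n0 'ε': a→1 b→2 c→7 d→9
  n1 'a': c→19  [P0 ends]
  n2 'b': b→3 c→6
  n3 'bb': c→4
  n4 'bbc': c→5
  n5 'bbcc': ·  [P1 ends]
  n6 'bc': ·  [P2 ends]
  n7 'c': c→8 d→14
  n8 'cc': ·  [P3 ends]
  n9 'd': b→21 d→10
  n10 'dd': d→11
  n11 'ddd': d→12
  n12 'dddd': d→13
  n13 'ddddd': ·  [P4 ends]
  n14 'cd': a→15
  n15 'cda': b→16
  n16 'cdab': c→17
  n17 'cdabc': a→18
  n18 'cdabca': ·  [P5 ends]
  n19 'ac': c→20
  n20 'acc': ·  [P6 ends]
  n21 'db': ·  [P7 ends]

Failure links (BFS by depth):
  n1('a'): parent n0 fail=0; on 'a' 0 → fail=0;  out {0}∪∅={0}
  n2('b'): parent n0 fail=0; on 'b' 0 → fail=0;  out ∅∪∅=∅
  n7('c'): parent n0 fail=0; on 'c' 0 → fail=0;  out ∅∪∅=∅
  n9('d'): parent n0 fail=0; on 'd' 0 → fail=0;  out ∅∪∅=∅
  n3('bb'): parent n2 fail=0; on 'b' 0 → fail=2;  out ∅∪∅=∅
  n6('bc'): parent n2 fail=0; on 'c' 0 → fail=7;  out {2}∪∅={2}
  n8('cc'): parent n7 fail=0; on 'c' 0 → fail=7;  out {3}∪∅={3}
  n10('dd'): parent n9 fail=0; on 'd' 0 → fail=9;  out ∅∪∅=∅
  n14('cd'): parent n7 fail=0; on 'd' 0 → fail=9;  out ∅∪∅=∅
  n19('ac'): parent n1 fail=0; on 'c' 0 → fail=7;  out ∅∪∅=∅
  n21('db'): parent n9 fail=0; on 'b' 0 → fail=2;  out {7}∪∅={7}
  n4('bbc'): parent n3 fail=2; on 'c' 2 → fail=6;  out ∅∪{2}={2}
  n11('ddd'): parent n10 fail=9; on 'd' 9 → fail=10;  out ∅∪∅=∅
  n15('cda'): parent n14 fail=9; on 'a' 9→0 → fail=1;  out ∅∪{0}={0}
  n20('acc'): parent n19 fail=7; on 'c' 7 → fail=8;  out {6}∪{3}={3,6}
  n5('bbcc'): parent n4 fail=6; on 'c' 6→7 → fail=8;  out {1}∪{3}={1,3}
  n12('dddd'): parent n11 fail=10; on 'd' 10 → fail=11;  out ∅∪∅=∅
  n16('cdab'): parent n15 fail=1; on 'b' 1→0 → fail=2;  out ∅∪∅=∅
  n13('ddddd'): parent n12 fail=11; on 'd' 11 → fail=12;  out {4}∪∅={4}
  n17('cdabc'): parent n16 fail=2; on 'c' 2 → fail=6;  out ∅∪{2}={2}
  n18('cdabca'): parent n17 fail=6; on 'a' 6→7→0 → fail=1;  out {5}∪{0}={0,5}

Run:
pos 0 'd': at 9
pos 1 'd': at 10
pos 2 'd': at 11
pos 3 'd': at 12
pos 4 'd': at 13  → match P4@[0:4]
pos 5 'b': at 21 ·f  → match P7@[4:5]
pos 6 'c': at 6 ·f  → match P2@[5:6]
pos 7 'd': at 14 ·f
pos 8 'd': at 10 ·f
pos 9 'b': at 21 ·f  → match P7@[8:9]
pos 10 'a': at 1 ·f  → match P0@[10:10]
pos 11 'b': at 2 ·f
pos 12 'd': at 9 ·f
pos 13 'd': at 10
pos 14 'd': at 11
pos 15 'd': at 12
pos 16 'd': at 13  → match P4@[12:16]
pos 17 'a': at 1 ·f  → match P0@[17:17]
pos 18 'b': at 2 ·f
pos 19 'a': at 1 ·f  → match P0@[19:19]
pos 20 'd': at 9 ·f
pos 21 'd': at 10
pos 22 'd': at 11
pos 23 'd': at 12
pos 24 'd': at 13  → match P4@[20:24]

All matches (sorted): [[4,4],[5,7],[6,2],[9,7],[10,0],[16,4],[17,0],[19,0],[24,4]]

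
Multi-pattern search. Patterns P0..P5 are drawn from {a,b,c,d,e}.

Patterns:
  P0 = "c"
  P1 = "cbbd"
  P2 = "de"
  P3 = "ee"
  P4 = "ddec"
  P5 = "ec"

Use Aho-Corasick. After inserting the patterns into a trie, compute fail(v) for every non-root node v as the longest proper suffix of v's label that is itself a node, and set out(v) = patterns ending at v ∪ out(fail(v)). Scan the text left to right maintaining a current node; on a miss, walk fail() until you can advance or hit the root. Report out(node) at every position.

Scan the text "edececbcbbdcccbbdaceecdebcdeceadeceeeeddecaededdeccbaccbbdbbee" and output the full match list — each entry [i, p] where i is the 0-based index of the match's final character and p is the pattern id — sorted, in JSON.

Build:
Trie nodes:
  0='ε' goto c→1 d→5 e→7
  1='c' goto b→2  ←P0
  2='cb' goto b→3
  3='cbb' goto d→4
  4='cbbd' goto ·  ←P1
  5='d' goto d→9 e→6
  6='de' goto ·  ←P2
  7='e' goto c→12 e→8
  8='ee' goto ·  ←P3
  9='dd' goto e→10
  10='dde' goto c→11
  11='ddec' goto ·  ←P4
  12='ec' goto ·  ←P5

Failure links (BFS by depth):
  n1('c'): parent n0 fail=0; on 'c' 0 → fail=0;  out {0}∪∅={0}
  n5('d'): parent n0 fail=0; on 'd' 0 → fail=0;  out ∅∪∅=∅
  n7('e'): parent n0 fail=0; on 'e' 0 → fail=0;  out ∅∪∅=∅
  n2('cb'): parent n1 fail=0; on 'b' 0 → fail=0;  out ∅∪∅=∅
  n6('de'): parent n5 fail=0; on 'e' 0 → fail=7;  out {2}∪∅={2}
  n8('ee'): parent n7 fail=0; on 'e' 0 → fail=7;  out {3}∪∅={3}
  n9('dd'): parent n5 fail=0; on 'd' 0 → fail=5;  out ∅∪∅=∅
  n12('ec'): parent n7 fail=0; on 'c' 0 → fail=1;  out {5}∪{0}={0,5}
  n3('cbb'): parent n2 fail=0; on 'b' 0 → fail=0;  out ∅∪∅=∅
  n10('dde'): parent n9 fail=5; on 'e' 5 → fail=6;  out ∅∪{2}={2}
  n4('cbbd'): parent n3 fail=0; on 'd' 0 → fail=5;  out {1}∪∅={1}
  n11('ddec'): parent n10 fail=6; on 'c' 6→7 → fail=12;  out {4}∪{0,5}={0,4,5}

Scan:
i=0 'e': node 0→7
i=1 'd': node 7→5 (fail-walked)
i=2 'e': node 5→6  ** P2@[1:2]
i=3 'c': node 6→12 (fail-walked)  ** P0@[3:3],P5@[2:3]
i=4 'e': node 12→7 (fail-walked)
i=5 'c': node 7→12  ** P0@[5:5],P5@[4:5]
i=6 'b': node 12→2 (fail-walked)
i=7 'c': node 2→1 (fail-walked)  ** P0@[7:7]
i=8 'b': node 1→2
i=9 'b': node 2→3
i=10 'd': node 3→4  ** P1@[7:10]
i=11 'c': node 4→1 (fail-walked)  ** P0@[11:11]
i=12 'c': node 1→1 (fail-walked)  ** P0@[12:12]
i=13 'c': node 1→1 (fail-walked)  ** P0@[13:13]
i=14 'b': node 1→2
i=15 'b': node 2→3
i=16 'd': node 3→4  ** P1@[13:16]
i=17 'a': node 4→0 (fail-walked)
i=18 'c': node 0→1  ** P0@[18:18]
i=19 'e': node 1→7 (fail-walked)
i=20 'e': node 7→8  ** P3@[19:20]
i=21 'c': node 8→12 (fail-walked)  ** P0@[21:21],P5@[20:21]
i=22 'd': node 12→5 (fail-walked)
i=23 'e': node 5→6  ** P2@[22:23]
i=24 'b': node 6→0 (fail-walked)
i=25 'c': node 0→1  ** P0@[25:25]
i=26 'd': node 1→5 (fail-walked)
i=27 'e': node 5→6  ** P2@[26:27]
i=28 'c': node 6→12 (fail-walked)  ** P0@[28:28],P5@[27:28]
i=29 'e': node 12→7 (fail-walked)
i=30 'a': node 7→0 (fail-walked)
i=31 'd': node 0→5
i=32 'e': node 5→6  ** P2@[31:32]
i=33 'c': node 6→12 (fail-walked)  ** P0@[33:33],P5@[32:33]
i=34 'e': node 12→7 (fail-walked)
i=35 'e': node 7→8  ** P3@[34:35]
i=36 'e': node 8→8 (fail-walked)  ** P3@[35:36]
i=37 'e': node 8→8 (fail-walked)  ** P3@[36:37]
i=38 'd': node 8→5 (fail-walked)
i=39 'd': node 5→9
i=40 'e': node 9→10  ** P2@[39:40]
i=41 'c': node 10→11  ** P0@[41:41],P4@[38:41],P5@[40:41]
i=42 'a': node 11→0 (fail-walked)
i=43 'e': node 0→7
i=44 'd': node 7→5 (fail-walked)
i=45 'e': node 5→6  ** P2@[44:45]
i=46 'd': node 6→5 (fail-walked)
i=47 'd': node 5→9
i=48 'e': node 9→10  ** P2@[47:48]
i=49 'c': node 10→11  ** P0@[49:49],P4@[46:49],P5@[48:49]
i=50 'c': node 11→1 (fail-walked)  ** P0@[50:50]
i=51 'b': node 1→2
i=52 'a': node 2→0 (fail-walked)
i=53 'c': node 0→1  ** P0@[53:53]
i=54 'c': node 1→1 (fail-walked)  ** P0@[54:54]
i=55 'b': node 1→2
i=56 'b': node 2→3
i=57 'd': node 3→4  ** P1@[54:57]
i=58 'b': node 4→0 (fail-walked)
i=59 'b': node 0→0
i=60 'e': node 0→7
i=61 'e': node 7→8  ** P3@[60:61]

Matches: [[2,2],[3,0],[3,5],[5,0],[5,5],[7,0],[10,1],[11,0],[12,0],[13,0],[16,1],[18,0],[20,3],[21,0],[21,5],[23,2],[25,0],[27,2],[28,0],[28,5],[32,2],[33,0],[33,5],[35,3],[36,3],[37,3],[40,2],[41,0],[41,4],[41,5],[45,2],[48,2],[49,0],[49,4],[49,5],[50,0],[53,0],[54,0],[57,1],[61,3]]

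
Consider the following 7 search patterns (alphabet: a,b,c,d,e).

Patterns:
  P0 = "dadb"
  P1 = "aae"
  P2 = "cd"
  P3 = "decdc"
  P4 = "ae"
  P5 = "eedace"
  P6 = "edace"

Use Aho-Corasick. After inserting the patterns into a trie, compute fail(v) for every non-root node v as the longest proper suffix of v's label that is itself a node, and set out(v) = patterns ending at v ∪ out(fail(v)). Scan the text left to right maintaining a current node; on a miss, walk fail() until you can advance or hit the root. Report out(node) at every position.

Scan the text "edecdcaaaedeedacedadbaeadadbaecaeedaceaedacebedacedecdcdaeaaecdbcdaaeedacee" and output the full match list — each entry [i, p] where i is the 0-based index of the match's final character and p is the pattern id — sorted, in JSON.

Build:
Trie (insert patterns):
  0='ε' goto a→5 c→8 d→1 e→15
  1='d' goto a→2 e→10
  2='da' goto d→3
  3='dad' goto b→4
  4='dadb' goto ·  [P0 ends]
  5='a' goto a→6 e→14
  6='aa' goto e→7
  7='aae' goto ·  [P1 ends]
  8='c' goto d→9
  9='cd' goto ·  [P2 ends]
  10='de' goto c→11
  11='dec' goto d→12
  12='decd' goto c→13
  13='decdc' goto ·  [P3 ends]
  14='ae' goto ·  [P4 ends]
  15='e' goto d→21 e→16
  16='ee' goto d→17
  17='eed' goto a→18
  18='eeda' goto c→19
  19='eedac' goto e→20
  20='eedace' goto ·  [P5 ends]
  21='ed' goto a→22
  22='eda' goto c→23
  23='edac' goto e→24
  24='edace' goto ·  [P6 ends]

BFS fail/out derivation:
  fail(1) 'd': from fail(0)=0 chase 'd': 0 ⇒ 0;  out=∅∪out(0)=∅
  fail(5) 'a': from fail(0)=0 chase 'a': 0 ⇒ 0;  out=∅∪out(0)=∅
  fail(8) 'c': from fail(0)=0 chase 'c': 0 ⇒ 0;  out=∅∪out(0)=∅
  fail(15) 'e': from fail(0)=0 chase 'e': 0 ⇒ 0;  out=∅∪out(0)=∅
  fail(2) 'da': from fail(1)=0 chase 'a': 0 ⇒ 5;  out=∅∪out(5)=∅
  fail(6) 'aa': from fail(5)=0 chase 'a': 0 ⇒ 5;  out=∅∪out(5)=∅
  fail(9) 'cd': from fail(8)=0 chase 'd': 0 ⇒ 1;  out={2}∪out(1)={2}
  fail(10) 'de': from fail(1)=0 chase 'e': 0 ⇒ 15;  out=∅∪out(15)=∅
  fail(14) 'ae': from fail(5)=0 chase 'e': 0 ⇒ 15;  out={4}∪out(15)={4}
  fail(16) 'ee': from fail(15)=0 chase 'e': 0 ⇒ 15;  out=∅∪out(15)=∅
  fail(21) 'ed': from fail(15)=0 chase 'd': 0 ⇒ 1;  out=∅∪out(1)=∅
  fail(3) 'dad': from fail(2)=5 chase 'd': 5→0 ⇒ 1;  out=∅∪out(1)=∅
  fail(7) 'aae': from fail(6)=5 chase 'e': 5 ⇒ 14;  out={1}∪out(14)={1,4}
  fail(11) 'dec': from fail(10)=15 chase 'c': 15→0 ⇒ 8;  out=∅∪out(8)=∅
  fail(17) 'eed': from fail(16)=15 chase 'd': 15 ⇒ 21;  out=∅∪out(21)=∅
  fail(22) 'eda': from fail(21)=1 chase 'a': 1 ⇒ 2;  out=∅∪out(2)=∅
  fail(4) 'dadb': from fail(3)=1 chase 'b': 1→0 ⇒ 0;  out={0}∪out(0)={0}
  fail(12) 'decd': from fail(11)=8 chase 'd': 8 ⇒ 9;  out=∅∪out(9)={2}
  fail(18) 'eeda': from fail(17)=21 chase 'a': 21 ⇒ 22;  out=∅∪out(22)=∅
  fail(23) 'edac': from fail(22)=2 chase 'c': 2→5→0 ⇒ 8;  out=∅∪out(8)=∅
  fail(13) 'decdc': from fail(12)=9 chase 'c': 9→1→0 ⇒ 8;  out={3}∪out(8)={3}
  fail(19) 'eedac': from fail(18)=22 chase 'c': 22 ⇒ 23;  out=∅∪out(23)=∅
  fail(24) 'edace': from fail(23)=8 chase 'e': 8→0 ⇒ 15;  out={6}∪out(15)={6}
  fail(20) 'eedace': from fail(19)=23 chase 'e': 23 ⇒ 24;  out={5}∪out(24)={5,6}

Run:
pos 0 'e': at 15
pos 1 'd': at 21
pos 2 'e': at 10 ·f
pos 3 'c': at 11
pos 4 'd': at 12  ** P2@[3:4]
pos 5 'c': at 13  ** P3@[1:5]
pos 6 'a': at 5 ·f
pos 7 'a': at 6
pos 8 'a': at 6 ·f
pos 9 'e': at 7  ** P1@[7:9],P4@[8:9]
pos 10 'd': at 21 ·f
pos 11 'e': at 10 ·f
pos 12 'e': at 16 ·f
pos 13 'd': at 17
pos 14 'a': at 18
pos 15 'c': at 19
pos 16 'e': at 20  ** P5@[11:16],P6@[12:16]
pos 17 'd': at 21 ·f
pos 18 'a': at 22
pos 19 'd': at 3 ·f
pos 20 'b': at 4  ** P0@[17:20]
pos 21 'a': at 5 ·f
pos 22 'e': at 14  ** P4@[21:22]
pos 23 'a': at 5 ·f
pos 24 'd': at 1 ·f
pos 25 'a': at 2
pos 26 'd': at 3
pos 27 'b': at 4  ** P0@[24:27]
pos 28 'a': at 5 ·f
pos 29 'e': at 14  ** P4@[28:29]
pos 30 'c': at 8 ·f
pos 31 'a': at 5 ·f
pos 32 'e': at 14  ** P4@[31:32]
pos 33 'e': at 16 ·f
pos 34 'd': at 17
pos 35 'a': at 18
pos 36 'c': at 19
pos 37 'e': at 20  ** P5@[32:37],P6@[33:37]
pos 38 'a': at 5 ·f
pos 39 'e': at 14  ** P4@[38:39]
pos 40 'd': at 21 ·f
pos 41 'a': at 22
pos 42 'c': at 23
pos 43 'e': at 24  ** P6@[39:43]
pos 44 'b': at 0 ·f
pos 45 'e': at 15
pos 46 'd': at 21
pos 47 'a': at 22
pos 48 'c': at 23
pos 49 'e': at 24  ** P6@[45:49]
pos 50 'd': at 21 ·f
pos 51 'e': at 10 ·f
pos 52 'c': at 11
pos 53 'd': at 12  ** P2@[52:53]
pos 54 'c': at 13  ** P3@[50:54]
pos 55 'd': at 9 ·f  ** P2@[54:55]
pos 56 'a': at 2 ·f
pos 57 'e': at 14 ·f  ** P4@[56:57]
pos 58 'a': at 5 ·f
pos 59 'a': at 6
pos 60 'e': at 7  ** P1@[58:60],P4@[59:60]
pos 61 'c': at 8 ·f
pos 62 'd': at 9  ** P2@[61:62]
pos 63 'b': at 0 ·f
pos 64 'c': at 8
pos 65 'd': at 9  ** P2@[64:65]
pos 66 'a': at 2 ·f
pos 67 'a': at 6 ·f
pos 68 'e': at 7  ** P1@[66:68],P4@[67:68]
pos 69 'e': at 16 ·f
pos 70 'd': at 17
pos 71 'a': at 18
pos 72 'c': at 19
pos 73 'e': at 20  ** P5@[68:73],P6@[69:73]
pos 74 'e': at 16 ·f

Result: [[4,2],[5,3],[9,1],[9,4],[16,5],[16,6],[20,0],[22,4],[27,0],[29,4],[32,4],[37,5],[37,6],[39,4],[43,6],[49,6],[53,2],[54,3],[55,2],[57,4],[60,1],[60,4],[62,2],[65,2],[68,1],[68,4],[73,5],[73,6]]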